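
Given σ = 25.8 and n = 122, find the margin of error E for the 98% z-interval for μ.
Margin of error = 5.43

Margin of error = z* · σ/√n
= 2.326 · 25.8/√122
= 2.326 · 25.8/11.0454
= 5.43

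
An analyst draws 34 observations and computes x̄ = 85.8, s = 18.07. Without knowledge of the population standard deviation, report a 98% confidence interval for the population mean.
(78.22, 93.38)

t-interval (σ unknown):
df = n - 1 = 33
t* = 2.445 for 98% confidence

Margin of error = t* · s/√n = 2.445 · 18.07/√34 = 7.58

CI: (78.22, 93.38)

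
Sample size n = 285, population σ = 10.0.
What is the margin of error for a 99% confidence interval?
Margin of error = 1.53

Margin of error = z* · σ/√n
= 2.576 · 10.0/√285
= 2.576 · 10.0/16.8819
= 1.53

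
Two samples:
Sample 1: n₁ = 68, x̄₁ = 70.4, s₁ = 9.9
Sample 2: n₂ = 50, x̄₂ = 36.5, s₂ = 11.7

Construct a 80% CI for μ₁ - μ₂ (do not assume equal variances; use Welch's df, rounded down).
(31.26, 36.54)

Difference: x̄₁ - x̄₂ = 33.90
SE = √(s₁²/n₁ + s₂²/n₂) = √(9.9²/68 + 11.7²/50) = 2.0443
df = 94.93 → 94 (Welch–Satterthwaite, rounded down)
t* = 1.291

CI: 33.90 ± 1.291 · 2.0443 = 33.90 ± 2.64 = (31.26, 36.54)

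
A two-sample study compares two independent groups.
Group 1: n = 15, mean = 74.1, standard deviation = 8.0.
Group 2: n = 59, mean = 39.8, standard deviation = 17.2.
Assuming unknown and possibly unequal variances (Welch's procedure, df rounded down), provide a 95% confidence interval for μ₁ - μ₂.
(28.18, 40.42)

Difference: x̄₁ - x̄₂ = 34.30
SE = √(s₁²/n₁ + s₂²/n₂) = √(8.0²/15 + 17.2²/59) = 3.0465
df = 49.68 → 49 (Welch–Satterthwaite, rounded down)
t* = 2.010

CI: 34.30 ± 2.010 · 3.0465 = 34.30 ± 6.12 = (28.18, 40.42)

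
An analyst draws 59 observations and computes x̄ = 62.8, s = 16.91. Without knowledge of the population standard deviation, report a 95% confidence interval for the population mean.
(58.39, 67.21)

t-interval (σ unknown):
df = n - 1 = 58
t* = 2.002 for 95% confidence

Margin of error = t* · s/√n = 2.002 · 16.91/√59 = 4.41

CI: (58.39, 67.21)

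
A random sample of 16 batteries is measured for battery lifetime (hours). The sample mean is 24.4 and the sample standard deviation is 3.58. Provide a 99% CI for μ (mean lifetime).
(21.76, 27.04)

t-interval (σ unknown):
df = n - 1 = 15
t* = 2.947 for 99% confidence

Margin of error = t* · s/√n = 2.947 · 3.58/√16 = 2.64

CI: (21.76, 27.04)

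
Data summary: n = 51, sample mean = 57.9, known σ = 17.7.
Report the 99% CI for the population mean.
(51.52, 64.28)

z-interval (σ known):
z* = 2.576 for 99% confidence

Margin of error = z* · σ/√n = 2.576 · 17.7/√51 = 6.38

CI: (57.9 - 6.38, 57.9 + 6.38) = (51.52, 64.28)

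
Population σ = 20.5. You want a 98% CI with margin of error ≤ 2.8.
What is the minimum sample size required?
n ≥ 291

For margin E ≤ 2.8:
n ≥ (z* · σ / E)²
n ≥ (2.326 · 20.5 / 2.8)²
n ≥ 290.01

Minimum n = 291 (rounding up)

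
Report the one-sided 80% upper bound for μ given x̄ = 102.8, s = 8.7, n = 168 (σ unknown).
μ ≤ 103.37

Upper bound (one-sided):
t* = 0.844 (one-sided for 80%)
Upper bound = x̄ + t* · s/√n = 102.8 + 0.844 · 8.7/√168 = 103.37

We are 80% confident that μ ≤ 103.37.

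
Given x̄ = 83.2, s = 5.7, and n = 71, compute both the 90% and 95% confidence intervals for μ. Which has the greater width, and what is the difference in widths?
95% CI is wider by 0.44

df = 70
90% CI: t* = 1.667, (82.07, 84.33), width = 2 · t* · s/√n = 2.26
95% CI: t* = 1.994, (81.85, 84.55), width = 2 · t* · s/√n = 2.70

The 95% CI is wider by 2.70 - 2.26 = 0.44.
Higher confidence requires a wider interval.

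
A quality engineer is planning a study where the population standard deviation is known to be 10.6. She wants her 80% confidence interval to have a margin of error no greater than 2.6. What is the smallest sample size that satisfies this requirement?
n ≥ 28

For margin E ≤ 2.6:
n ≥ (z* · σ / E)²
n ≥ (1.282 · 10.6 / 2.6)²
n ≥ 27.32

Minimum n = 28 (rounding up)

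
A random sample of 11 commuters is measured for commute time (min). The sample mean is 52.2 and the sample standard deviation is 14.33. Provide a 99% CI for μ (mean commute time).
(38.51, 65.89)

t-interval (σ unknown):
df = n - 1 = 10
t* = 3.169 for 99% confidence

Margin of error = t* · s/√n = 3.169 · 14.33/√11 = 13.69

CI: (38.51, 65.89)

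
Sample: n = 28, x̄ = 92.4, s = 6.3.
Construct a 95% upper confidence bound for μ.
μ ≤ 94.43

Upper bound (one-sided):
t* = 1.703 (one-sided for 95%)
Upper bound = x̄ + t* · s/√n = 92.4 + 1.703 · 6.3/√28 = 94.43

We are 95% confident that μ ≤ 94.43.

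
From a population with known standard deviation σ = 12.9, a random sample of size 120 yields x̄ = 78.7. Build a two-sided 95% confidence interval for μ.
(76.39, 81.01)

z-interval (σ known):
z* = 1.960 for 95% confidence

Margin of error = z* · σ/√n = 1.960 · 12.9/√120 = 2.31

CI: (78.7 - 2.31, 78.7 + 2.31) = (76.39, 81.01)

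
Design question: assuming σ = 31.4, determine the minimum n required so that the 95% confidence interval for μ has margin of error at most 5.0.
n ≥ 152

For margin E ≤ 5.0:
n ≥ (z* · σ / E)²
n ≥ (1.960 · 31.4 / 5.0)²
n ≥ 151.51

Minimum n = 152 (rounding up)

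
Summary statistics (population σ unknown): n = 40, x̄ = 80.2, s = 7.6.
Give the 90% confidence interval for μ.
(78.18, 82.22)

t-interval (σ unknown):
df = n - 1 = 39
t* = 1.685 for 90% confidence

Margin of error = t* · s/√n = 1.685 · 7.6/√40 = 2.02

CI: (78.18, 82.22)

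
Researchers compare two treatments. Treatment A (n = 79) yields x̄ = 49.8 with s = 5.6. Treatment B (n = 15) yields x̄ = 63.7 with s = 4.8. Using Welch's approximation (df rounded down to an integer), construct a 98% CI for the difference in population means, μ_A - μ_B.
(-17.40, -10.40)

Difference: x̄₁ - x̄₂ = -13.90
SE = √(s₁²/n₁ + s₂²/n₂) = √(5.6²/79 + 4.8²/15) = 1.3903
df = 21.91 → 21 (Welch–Satterthwaite, rounded down)
t* = 2.518

CI: -13.90 ± 2.518 · 1.3903 = -13.90 ± 3.50 = (-17.40, -10.40)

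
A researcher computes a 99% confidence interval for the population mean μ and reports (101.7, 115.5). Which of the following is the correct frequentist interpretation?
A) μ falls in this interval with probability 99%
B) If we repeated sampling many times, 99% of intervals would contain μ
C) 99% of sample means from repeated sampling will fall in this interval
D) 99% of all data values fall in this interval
B

A) Wrong — μ is fixed; the randomness lives in the interval, not in μ.
B) Correct — this is the frequentist long-run coverage interpretation.
C) Wrong — coverage applies to intervals containing μ, not to future x̄ values.
D) Wrong — a CI is about the parameter μ, not individual data values.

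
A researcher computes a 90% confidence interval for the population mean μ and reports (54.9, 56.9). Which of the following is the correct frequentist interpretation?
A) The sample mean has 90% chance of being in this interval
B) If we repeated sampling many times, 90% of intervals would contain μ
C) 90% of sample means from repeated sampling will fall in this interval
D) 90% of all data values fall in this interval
B

A) Wrong — x̄ is observed and sits in the interval by construction.
B) Correct — this is the frequentist long-run coverage interpretation.
C) Wrong — coverage applies to intervals containing μ, not to future x̄ values.
D) Wrong — a CI is about the parameter μ, not individual data values.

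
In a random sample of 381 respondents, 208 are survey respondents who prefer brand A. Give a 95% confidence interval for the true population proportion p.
(0.496, 0.596)

Proportion CI:
p̂ = 208/381 = 0.54593
SE = √(p̂(1-p̂)/n) = √(0.54593 · 0.45407 / 381) = 0.02551

z* = 1.960
Margin = z* · SE = 1.960 · 0.02551 = 0.0500

CI: 0.54593 ± 0.0500 = (0.496, 0.596)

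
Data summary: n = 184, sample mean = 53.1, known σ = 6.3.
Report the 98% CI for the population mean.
(52.02, 54.18)

z-interval (σ known):
z* = 2.326 for 98% confidence

Margin of error = z* · σ/√n = 2.326 · 6.3/√184 = 1.08

CI: (53.1 - 1.08, 53.1 + 1.08) = (52.02, 54.18)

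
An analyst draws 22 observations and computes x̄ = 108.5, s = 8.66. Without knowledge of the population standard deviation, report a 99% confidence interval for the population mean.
(103.27, 113.73)

t-interval (σ unknown):
df = n - 1 = 21
t* = 2.831 for 99% confidence

Margin of error = t* · s/√n = 2.831 · 8.66/√22 = 5.23

CI: (103.27, 113.73)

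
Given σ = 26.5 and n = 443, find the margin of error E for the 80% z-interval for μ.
Margin of error = 1.61

Margin of error = z* · σ/√n
= 1.282 · 26.5/√443
= 1.282 · 26.5/21.0476
= 1.61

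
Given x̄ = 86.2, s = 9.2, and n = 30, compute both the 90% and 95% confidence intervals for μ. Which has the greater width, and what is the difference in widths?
95% CI is wider by 1.16

df = 29
90% CI: t* = 1.699, (83.35, 89.05), width = 2 · t* · s/√n = 5.71
95% CI: t* = 2.045, (82.77, 89.63), width = 2 · t* · s/√n = 6.87

The 95% CI is wider by 6.87 - 5.71 = 1.16.
Higher confidence requires a wider interval.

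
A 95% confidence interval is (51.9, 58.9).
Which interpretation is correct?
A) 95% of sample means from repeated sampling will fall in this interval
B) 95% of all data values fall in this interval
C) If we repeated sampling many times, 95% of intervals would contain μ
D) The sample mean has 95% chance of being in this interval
C

A) Wrong — coverage applies to intervals containing μ, not to future x̄ values.
B) Wrong — a CI is about the parameter μ, not individual data values.
C) Correct — this is the frequentist long-run coverage interpretation.
D) Wrong — x̄ is observed and sits in the interval by construction.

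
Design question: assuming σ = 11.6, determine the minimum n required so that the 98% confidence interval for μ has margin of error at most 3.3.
n ≥ 67

For margin E ≤ 3.3:
n ≥ (z* · σ / E)²
n ≥ (2.326 · 11.6 / 3.3)²
n ≥ 66.85

Minimum n = 67 (rounding up)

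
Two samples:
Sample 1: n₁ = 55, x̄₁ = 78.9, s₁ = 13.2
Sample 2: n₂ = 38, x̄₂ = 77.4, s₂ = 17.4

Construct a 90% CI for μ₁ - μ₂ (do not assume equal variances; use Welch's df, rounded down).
(-4.07, 7.07)

Difference: x̄₁ - x̄₂ = 1.50
SE = √(s₁²/n₁ + s₂²/n₂) = √(13.2²/55 + 17.4²/38) = 3.3370
df = 65.21 → 65 (Welch–Satterthwaite, rounded down)
t* = 1.669

CI: 1.50 ± 1.669 · 3.3370 = 1.50 ± 5.57 = (-4.07, 7.07)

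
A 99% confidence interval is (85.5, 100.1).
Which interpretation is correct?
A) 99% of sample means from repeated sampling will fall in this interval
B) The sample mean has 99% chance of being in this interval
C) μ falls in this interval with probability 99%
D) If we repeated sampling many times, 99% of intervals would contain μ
D

A) Wrong — coverage applies to intervals containing μ, not to future x̄ values.
B) Wrong — x̄ is observed and sits in the interval by construction.
C) Wrong — μ is fixed; the randomness lives in the interval, not in μ.
D) Correct — this is the frequentist long-run coverage interpretation.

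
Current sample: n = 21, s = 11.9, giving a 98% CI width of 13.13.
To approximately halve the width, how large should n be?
n ≈ 84

CI width ∝ 1/√n
To reduce width by factor 2, need √n to grow by 2 → need 2² = 4 times as many samples.

Current: n = 21, width = 13.13
New: n = 84, width ≈ 6.16

Width reduced by factor of 13.13/6.16 = 2.13.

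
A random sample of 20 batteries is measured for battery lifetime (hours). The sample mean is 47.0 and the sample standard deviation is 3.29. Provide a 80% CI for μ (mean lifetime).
(46.02, 47.98)

t-interval (σ unknown):
df = n - 1 = 19
t* = 1.328 for 80% confidence

Margin of error = t* · s/√n = 1.328 · 3.29/√20 = 0.98

CI: (46.02, 47.98)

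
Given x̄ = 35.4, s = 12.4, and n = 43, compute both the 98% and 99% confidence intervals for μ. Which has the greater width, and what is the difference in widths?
99% CI is wider by 1.06

df = 42
98% CI: t* = 2.418, (30.83, 39.97), width = 2 · t* · s/√n = 9.14
99% CI: t* = 2.698, (30.30, 40.50), width = 2 · t* · s/√n = 10.20

The 99% CI is wider by 10.20 - 9.14 = 1.06.
Higher confidence requires a wider interval.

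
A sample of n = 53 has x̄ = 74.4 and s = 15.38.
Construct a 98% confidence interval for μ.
(69.33, 79.47)

t-interval (σ unknown):
df = n - 1 = 52
t* = 2.400 for 98% confidence

Margin of error = t* · s/√n = 2.400 · 15.38/√53 = 5.07

CI: (69.33, 79.47)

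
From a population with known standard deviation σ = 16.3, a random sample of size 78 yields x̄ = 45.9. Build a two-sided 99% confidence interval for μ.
(41.15, 50.65)

z-interval (σ known):
z* = 2.576 for 99% confidence

Margin of error = z* · σ/√n = 2.576 · 16.3/√78 = 4.75

CI: (45.9 - 4.75, 45.9 + 4.75) = (41.15, 50.65)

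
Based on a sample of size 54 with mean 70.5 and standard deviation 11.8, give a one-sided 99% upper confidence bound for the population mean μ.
μ ≤ 74.35

Upper bound (one-sided):
t* = 2.399 (one-sided for 99%)
Upper bound = x̄ + t* · s/√n = 70.5 + 2.399 · 11.8/√54 = 74.35

We are 99% confident that μ ≤ 74.35.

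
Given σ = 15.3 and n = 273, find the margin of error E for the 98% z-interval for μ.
Margin of error = 2.15

Margin of error = z* · σ/√n
= 2.326 · 15.3/√273
= 2.326 · 15.3/16.5227
= 2.15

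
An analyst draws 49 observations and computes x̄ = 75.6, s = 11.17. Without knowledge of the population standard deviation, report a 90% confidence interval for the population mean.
(72.92, 78.28)

t-interval (σ unknown):
df = n - 1 = 48
t* = 1.677 for 90% confidence

Margin of error = t* · s/√n = 1.677 · 11.17/√49 = 2.68

CI: (72.92, 78.28)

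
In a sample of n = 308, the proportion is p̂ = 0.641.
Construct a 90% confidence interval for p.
(0.596, 0.686)

Proportion CI:
SE = √(p̂(1-p̂)/n) = √(0.641 · 0.359 / 308) = 0.02733

z* = 1.645
Margin = z* · SE = 1.645 · 0.02733 = 0.0450

CI: 0.641 ± 0.0450 = (0.596, 0.686)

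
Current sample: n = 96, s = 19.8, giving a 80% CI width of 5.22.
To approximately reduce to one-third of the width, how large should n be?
n ≈ 864

CI width ∝ 1/√n
To reduce width by factor 3, need √n to grow by 3 → need 3² = 9 times as many samples.

Current: n = 96, width = 5.22
New: n = 864, width ≈ 1.73

Width reduced by factor of 5.22/1.73 = 3.02.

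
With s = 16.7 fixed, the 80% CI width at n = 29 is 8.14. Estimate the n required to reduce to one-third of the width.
n ≈ 261

CI width ∝ 1/√n
To reduce width by factor 3, need √n to grow by 3 → need 3² = 9 times as many samples.

Current: n = 29, width = 8.14
New: n = 261, width ≈ 2.66

Width reduced by factor of 8.14/2.66 = 3.06.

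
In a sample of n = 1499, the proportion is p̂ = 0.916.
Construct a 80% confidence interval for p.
(0.907, 0.925)

Proportion CI:
SE = √(p̂(1-p̂)/n) = √(0.916 · 0.084 / 1499) = 0.00716

z* = 1.282
Margin = z* · SE = 1.282 · 0.00716 = 0.0092

CI: 0.916 ± 0.0092 = (0.907, 0.925)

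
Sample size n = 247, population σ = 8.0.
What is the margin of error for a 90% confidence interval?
Margin of error = 0.84

Margin of error = z* · σ/√n
= 1.645 · 8.0/√247
= 1.645 · 8.0/15.7162
= 0.84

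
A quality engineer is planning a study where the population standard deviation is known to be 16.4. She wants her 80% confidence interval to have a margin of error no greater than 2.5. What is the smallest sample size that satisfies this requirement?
n ≥ 71

For margin E ≤ 2.5:
n ≥ (z* · σ / E)²
n ≥ (1.282 · 16.4 / 2.5)²
n ≥ 70.73

Minimum n = 71 (rounding up)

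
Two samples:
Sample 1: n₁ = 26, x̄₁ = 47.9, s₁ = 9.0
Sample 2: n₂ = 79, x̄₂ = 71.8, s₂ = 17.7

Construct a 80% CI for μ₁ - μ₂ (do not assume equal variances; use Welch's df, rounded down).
(-27.34, -20.46)

Difference: x̄₁ - x̄₂ = -23.90
SE = √(s₁²/n₁ + s₂²/n₂) = √(9.0²/26 + 17.7²/79) = 2.6610
df = 85.01 → 85 (Welch–Satterthwaite, rounded down)
t* = 1.292

CI: -23.90 ± 1.292 · 2.6610 = -23.90 ± 3.44 = (-27.34, -20.46)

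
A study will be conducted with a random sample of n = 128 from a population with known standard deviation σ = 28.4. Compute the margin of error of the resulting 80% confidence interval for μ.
Margin of error = 3.22

Margin of error = z* · σ/√n
= 1.282 · 28.4/√128
= 1.282 · 28.4/11.3137
= 3.22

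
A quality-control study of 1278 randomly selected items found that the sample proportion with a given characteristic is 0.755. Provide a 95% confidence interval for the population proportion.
(0.731, 0.779)

Proportion CI:
SE = √(p̂(1-p̂)/n) = √(0.755 · 0.245 / 1278) = 0.01203

z* = 1.960
Margin = z* · SE = 1.960 · 0.01203 = 0.0236

CI: 0.755 ± 0.0236 = (0.731, 0.779)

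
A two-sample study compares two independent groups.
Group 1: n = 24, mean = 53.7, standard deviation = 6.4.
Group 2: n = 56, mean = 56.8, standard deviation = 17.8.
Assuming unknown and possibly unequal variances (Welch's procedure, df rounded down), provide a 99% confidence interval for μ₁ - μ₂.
(-10.27, 4.07)

Difference: x̄₁ - x̄₂ = -3.10
SE = √(s₁²/n₁ + s₂²/n₂) = √(6.4²/24 + 17.8²/56) = 2.7138
df = 76.53 → 76 (Welch–Satterthwaite, rounded down)
t* = 2.642

CI: -3.10 ± 2.642 · 2.7138 = -3.10 ± 7.17 = (-10.27, 4.07)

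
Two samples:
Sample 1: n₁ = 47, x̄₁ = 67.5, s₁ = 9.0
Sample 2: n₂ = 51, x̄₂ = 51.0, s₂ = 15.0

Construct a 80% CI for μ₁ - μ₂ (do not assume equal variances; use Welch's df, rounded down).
(13.30, 19.70)

Difference: x̄₁ - x̄₂ = 16.50
SE = √(s₁²/n₁ + s₂²/n₂) = √(9.0²/47 + 15.0²/51) = 2.4769
df = 82.94 → 82 (Welch–Satterthwaite, rounded down)
t* = 1.292

CI: 16.50 ± 1.292 · 2.4769 = 16.50 ± 3.20 = (13.30, 19.70)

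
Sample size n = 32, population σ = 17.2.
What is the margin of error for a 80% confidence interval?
Margin of error = 3.90

Margin of error = z* · σ/√n
= 1.282 · 17.2/√32
= 1.282 · 17.2/5.6569
= 3.90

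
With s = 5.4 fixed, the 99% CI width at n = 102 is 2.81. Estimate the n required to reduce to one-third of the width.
n ≈ 918

CI width ∝ 1/√n
To reduce width by factor 3, need √n to grow by 3 → need 3² = 9 times as many samples.

Current: n = 102, width = 2.81
New: n = 918, width ≈ 0.92

Width reduced by factor of 2.81/0.92 = 3.05.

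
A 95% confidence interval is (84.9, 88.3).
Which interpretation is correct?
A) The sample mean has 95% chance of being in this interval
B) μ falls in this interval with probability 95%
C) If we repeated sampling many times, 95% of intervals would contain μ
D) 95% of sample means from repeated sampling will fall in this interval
C

A) Wrong — x̄ is observed and sits in the interval by construction.
B) Wrong — μ is fixed; the randomness lives in the interval, not in μ.
C) Correct — this is the frequentist long-run coverage interpretation.
D) Wrong — coverage applies to intervals containing μ, not to future x̄ values.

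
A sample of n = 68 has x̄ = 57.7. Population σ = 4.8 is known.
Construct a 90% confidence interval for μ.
(56.74, 58.66)

z-interval (σ known):
z* = 1.645 for 90% confidence

Margin of error = z* · σ/√n = 1.645 · 4.8/√68 = 0.96

CI: (57.7 - 0.96, 57.7 + 0.96) = (56.74, 58.66)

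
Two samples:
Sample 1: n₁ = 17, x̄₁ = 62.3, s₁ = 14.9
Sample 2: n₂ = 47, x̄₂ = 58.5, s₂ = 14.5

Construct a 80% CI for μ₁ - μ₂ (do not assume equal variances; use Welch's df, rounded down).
(-1.70, 9.30)

Difference: x̄₁ - x̄₂ = 3.80
SE = √(s₁²/n₁ + s₂²/n₂) = √(14.9²/17 + 14.5²/47) = 4.1872
df = 27.71 → 27 (Welch–Satterthwaite, rounded down)
t* = 1.314

CI: 3.80 ± 1.314 · 4.1872 = 3.80 ± 5.50 = (-1.70, 9.30)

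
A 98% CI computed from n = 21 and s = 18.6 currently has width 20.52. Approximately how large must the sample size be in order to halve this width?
n ≈ 84

CI width ∝ 1/√n
To reduce width by factor 2, need √n to grow by 2 → need 2² = 4 times as many samples.

Current: n = 21, width = 20.52
New: n = 84, width ≈ 9.63

Width reduced by factor of 20.52/9.63 = 2.13.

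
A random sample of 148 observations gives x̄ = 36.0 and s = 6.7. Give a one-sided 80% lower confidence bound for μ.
μ ≥ 35.54

Lower bound (one-sided):
t* = 0.844 (one-sided for 80%)
Lower bound = x̄ - t* · s/√n = 36.0 - 0.844 · 6.7/√148 = 35.54

We are 80% confident that μ ≥ 35.54.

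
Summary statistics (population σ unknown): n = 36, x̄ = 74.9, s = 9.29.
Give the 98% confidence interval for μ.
(71.13, 78.67)

t-interval (σ unknown):
df = n - 1 = 35
t* = 2.438 for 98% confidence

Margin of error = t* · s/√n = 2.438 · 9.29/√36 = 3.77

CI: (71.13, 78.67)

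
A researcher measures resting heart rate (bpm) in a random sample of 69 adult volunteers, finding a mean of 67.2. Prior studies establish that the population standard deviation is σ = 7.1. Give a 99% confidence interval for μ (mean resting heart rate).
(65.00, 69.40)

z-interval (σ known):
z* = 2.576 for 99% confidence

Margin of error = z* · σ/√n = 2.576 · 7.1/√69 = 2.20

CI: (67.2 - 2.20, 67.2 + 2.20) = (65.00, 69.40)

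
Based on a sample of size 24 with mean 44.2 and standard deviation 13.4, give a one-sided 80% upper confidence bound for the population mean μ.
μ ≤ 46.55

Upper bound (one-sided):
t* = 0.858 (one-sided for 80%)
Upper bound = x̄ + t* · s/√n = 44.2 + 0.858 · 13.4/√24 = 46.55

We are 80% confident that μ ≤ 46.55.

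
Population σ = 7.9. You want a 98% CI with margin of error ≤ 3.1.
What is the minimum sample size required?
n ≥ 36

For margin E ≤ 3.1:
n ≥ (z* · σ / E)²
n ≥ (2.326 · 7.9 / 3.1)²
n ≥ 35.14

Minimum n = 36 (rounding up)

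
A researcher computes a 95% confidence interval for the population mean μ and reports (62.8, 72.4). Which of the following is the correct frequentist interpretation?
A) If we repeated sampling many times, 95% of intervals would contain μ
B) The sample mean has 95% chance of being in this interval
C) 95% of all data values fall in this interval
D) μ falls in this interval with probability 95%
A

A) Correct — this is the frequentist long-run coverage interpretation.
B) Wrong — x̄ is observed and sits in the interval by construction.
C) Wrong — a CI is about the parameter μ, not individual data values.
D) Wrong — μ is fixed; the randomness lives in the interval, not in μ.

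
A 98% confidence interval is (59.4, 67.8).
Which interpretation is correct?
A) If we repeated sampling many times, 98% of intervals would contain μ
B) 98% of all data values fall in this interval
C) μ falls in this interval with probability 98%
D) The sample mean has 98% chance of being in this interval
A

A) Correct — this is the frequentist long-run coverage interpretation.
B) Wrong — a CI is about the parameter μ, not individual data values.
C) Wrong — μ is fixed; the randomness lives in the interval, not in μ.
D) Wrong — x̄ is observed and sits in the interval by construction.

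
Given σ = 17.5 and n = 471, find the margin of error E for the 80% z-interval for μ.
Margin of error = 1.03

Margin of error = z* · σ/√n
= 1.282 · 17.5/√471
= 1.282 · 17.5/21.7025
= 1.03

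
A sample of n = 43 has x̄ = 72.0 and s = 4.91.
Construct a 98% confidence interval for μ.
(70.19, 73.81)

t-interval (σ unknown):
df = n - 1 = 42
t* = 2.418 for 98% confidence

Margin of error = t* · s/√n = 2.418 · 4.91/√43 = 1.81

CI: (70.19, 73.81)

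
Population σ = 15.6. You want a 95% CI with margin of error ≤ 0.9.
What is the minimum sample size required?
n ≥ 1155

For margin E ≤ 0.9:
n ≥ (z* · σ / E)²
n ≥ (1.960 · 15.6 / 0.9)²
n ≥ 1154.19

Minimum n = 1155 (rounding up)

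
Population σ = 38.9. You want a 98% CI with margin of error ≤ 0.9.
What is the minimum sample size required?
n ≥ 10108

For margin E ≤ 0.9:
n ≥ (z* · σ / E)²
n ≥ (2.326 · 38.9 / 0.9)²
n ≥ 10107.26

Minimum n = 10108 (rounding up)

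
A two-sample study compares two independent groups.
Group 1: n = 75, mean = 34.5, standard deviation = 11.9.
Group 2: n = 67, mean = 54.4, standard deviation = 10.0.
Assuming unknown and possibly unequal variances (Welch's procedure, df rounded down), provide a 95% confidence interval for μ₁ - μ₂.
(-23.54, -16.26)

Difference: x̄₁ - x̄₂ = -19.90
SE = √(s₁²/n₁ + s₂²/n₂) = √(11.9²/75 + 10.0²/67) = 1.8387
df = 139.50 → 139 (Welch–Satterthwaite, rounded down)
t* = 1.977

CI: -19.90 ± 1.977 · 1.8387 = -19.90 ± 3.64 = (-23.54, -16.26)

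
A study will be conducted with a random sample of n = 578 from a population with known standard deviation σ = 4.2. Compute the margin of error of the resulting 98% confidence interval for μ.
Margin of error = 0.41

Margin of error = z* · σ/√n
= 2.326 · 4.2/√578
= 2.326 · 4.2/24.0416
= 0.41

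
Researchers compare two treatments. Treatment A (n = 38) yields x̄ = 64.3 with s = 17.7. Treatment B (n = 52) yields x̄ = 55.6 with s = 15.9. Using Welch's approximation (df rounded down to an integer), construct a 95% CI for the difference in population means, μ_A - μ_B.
(1.48, 15.92)

Difference: x̄₁ - x̄₂ = 8.70
SE = √(s₁²/n₁ + s₂²/n₂) = √(17.7²/38 + 15.9²/52) = 3.6202
df = 74.67 → 74 (Welch–Satterthwaite, rounded down)
t* = 1.993

CI: 8.70 ± 1.993 · 3.6202 = 8.70 ± 7.22 = (1.48, 15.92)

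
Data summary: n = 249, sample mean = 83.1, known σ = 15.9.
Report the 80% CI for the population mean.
(81.81, 84.39)

z-interval (σ known):
z* = 1.282 for 80% confidence

Margin of error = z* · σ/√n = 1.282 · 15.9/√249 = 1.29

CI: (83.1 - 1.29, 83.1 + 1.29) = (81.81, 84.39)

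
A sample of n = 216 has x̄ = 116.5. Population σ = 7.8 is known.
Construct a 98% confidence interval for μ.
(115.27, 117.73)

z-interval (σ known):
z* = 2.326 for 98% confidence

Margin of error = z* · σ/√n = 2.326 · 7.8/√216 = 1.23

CI: (116.5 - 1.23, 116.5 + 1.23) = (115.27, 117.73)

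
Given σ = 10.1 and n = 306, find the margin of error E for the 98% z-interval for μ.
Margin of error = 1.34

Margin of error = z* · σ/√n
= 2.326 · 10.1/√306
= 2.326 · 10.1/17.4929
= 1.34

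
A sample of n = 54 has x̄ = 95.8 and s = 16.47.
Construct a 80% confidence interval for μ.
(92.89, 98.71)

t-interval (σ unknown):
df = n - 1 = 53
t* = 1.298 for 80% confidence

Margin of error = t* · s/√n = 1.298 · 16.47/√54 = 2.91

CI: (92.89, 98.71)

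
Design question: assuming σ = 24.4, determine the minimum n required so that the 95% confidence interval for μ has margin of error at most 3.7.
n ≥ 168

For margin E ≤ 3.7:
n ≥ (z* · σ / E)²
n ≥ (1.960 · 24.4 / 3.7)²
n ≥ 167.07

Minimum n = 168 (rounding up)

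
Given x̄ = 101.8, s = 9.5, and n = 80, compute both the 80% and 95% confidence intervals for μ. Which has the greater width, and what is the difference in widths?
95% CI is wider by 1.49

df = 79
80% CI: t* = 1.292, (100.43, 103.17), width = 2 · t* · s/√n = 2.74
95% CI: t* = 1.990, (99.69, 103.91), width = 2 · t* · s/√n = 4.23

The 95% CI is wider by 4.23 - 2.74 = 1.49.
Higher confidence requires a wider interval.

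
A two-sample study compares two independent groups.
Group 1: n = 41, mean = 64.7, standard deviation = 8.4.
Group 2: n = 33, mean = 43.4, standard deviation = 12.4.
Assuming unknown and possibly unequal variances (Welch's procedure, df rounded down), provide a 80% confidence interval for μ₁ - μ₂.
(18.02, 24.58)

Difference: x̄₁ - x̄₂ = 21.30
SE = √(s₁²/n₁ + s₂²/n₂) = √(8.4²/41 + 12.4²/33) = 2.5259
df = 54.10 → 54 (Welch–Satterthwaite, rounded down)
t* = 1.297

CI: 21.30 ± 1.297 · 2.5259 = 21.30 ± 3.28 = (18.02, 24.58)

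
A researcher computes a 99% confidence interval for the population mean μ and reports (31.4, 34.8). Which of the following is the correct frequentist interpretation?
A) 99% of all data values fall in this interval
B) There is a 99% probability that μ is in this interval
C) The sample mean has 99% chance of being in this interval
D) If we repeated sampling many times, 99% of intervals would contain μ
D

A) Wrong — a CI is about the parameter μ, not individual data values.
B) Wrong — μ is fixed; the randomness lives in the interval, not in μ.
C) Wrong — x̄ is observed and sits in the interval by construction.
D) Correct — this is the frequentist long-run coverage interpretation.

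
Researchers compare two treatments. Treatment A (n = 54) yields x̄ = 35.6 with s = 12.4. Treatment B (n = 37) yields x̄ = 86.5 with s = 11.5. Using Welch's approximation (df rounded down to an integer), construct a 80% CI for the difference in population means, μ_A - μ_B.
(-54.17, -47.63)

Difference: x̄₁ - x̄₂ = -50.90
SE = √(s₁²/n₁ + s₂²/n₂) = √(12.4²/54 + 11.5²/37) = 2.5341
df = 81.20 → 81 (Welch–Satterthwaite, rounded down)
t* = 1.292

CI: -50.90 ± 1.292 · 2.5341 = -50.90 ± 3.27 = (-54.17, -47.63)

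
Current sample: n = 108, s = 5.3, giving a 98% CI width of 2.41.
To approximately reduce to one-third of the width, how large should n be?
n ≈ 972

CI width ∝ 1/√n
To reduce width by factor 3, need √n to grow by 3 → need 3² = 9 times as many samples.

Current: n = 108, width = 2.41
New: n = 972, width ≈ 0.79

Width reduced by factor of 2.41/0.79 = 3.05.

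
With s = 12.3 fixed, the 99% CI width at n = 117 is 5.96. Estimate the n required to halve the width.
n ≈ 468

CI width ∝ 1/√n
To reduce width by factor 2, need √n to grow by 2 → need 2² = 4 times as many samples.

Current: n = 117, width = 5.96
New: n = 468, width ≈ 2.94

Width reduced by factor of 5.96/2.94 = 2.03.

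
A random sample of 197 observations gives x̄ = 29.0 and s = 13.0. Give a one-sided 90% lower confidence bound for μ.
μ ≥ 27.81

Lower bound (one-sided):
t* = 1.286 (one-sided for 90%)
Lower bound = x̄ - t* · s/√n = 29.0 - 1.286 · 13.0/√197 = 27.81

We are 90% confident that μ ≥ 27.81.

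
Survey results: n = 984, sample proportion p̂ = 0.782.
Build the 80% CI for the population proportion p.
(0.765, 0.799)

Proportion CI:
SE = √(p̂(1-p̂)/n) = √(0.782 · 0.218 / 984) = 0.01316

z* = 1.282
Margin = z* · SE = 1.282 · 0.01316 = 0.0169

CI: 0.782 ± 0.0169 = (0.765, 0.799)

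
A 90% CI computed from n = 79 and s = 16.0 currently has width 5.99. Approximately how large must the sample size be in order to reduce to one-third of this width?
n ≈ 711

CI width ∝ 1/√n
To reduce width by factor 3, need √n to grow by 3 → need 3² = 9 times as many samples.

Current: n = 79, width = 5.99
New: n = 711, width ≈ 1.98

Width reduced by factor of 5.99/1.98 = 3.03.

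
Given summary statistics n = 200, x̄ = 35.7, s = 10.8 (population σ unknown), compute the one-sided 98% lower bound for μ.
μ ≥ 34.12

Lower bound (one-sided):
t* = 2.067 (one-sided for 98%)
Lower bound = x̄ - t* · s/√n = 35.7 - 2.067 · 10.8/√200 = 34.12

We are 98% confident that μ ≥ 34.12.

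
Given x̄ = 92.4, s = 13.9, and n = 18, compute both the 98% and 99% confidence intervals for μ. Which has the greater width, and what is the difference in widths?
99% CI is wider by 2.17

df = 17
98% CI: t* = 2.567, (83.99, 100.81), width = 2 · t* · s/√n = 16.82
99% CI: t* = 2.898, (82.91, 101.89), width = 2 · t* · s/√n = 18.99

The 99% CI is wider by 18.99 - 16.82 = 2.17.
Higher confidence requires a wider interval.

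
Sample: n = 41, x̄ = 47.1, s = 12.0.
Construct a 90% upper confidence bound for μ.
μ ≤ 49.54

Upper bound (one-sided):
t* = 1.303 (one-sided for 90%)
Upper bound = x̄ + t* · s/√n = 47.1 + 1.303 · 12.0/√41 = 49.54

We are 90% confident that μ ≤ 49.54.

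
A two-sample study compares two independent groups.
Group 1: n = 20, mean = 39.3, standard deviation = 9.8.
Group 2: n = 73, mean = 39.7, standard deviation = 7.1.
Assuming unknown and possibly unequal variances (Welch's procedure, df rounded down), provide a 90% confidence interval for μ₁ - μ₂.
(-4.41, 3.61)

Difference: x̄₁ - x̄₂ = -0.40
SE = √(s₁²/n₁ + s₂²/n₂) = √(9.8²/20 + 7.1²/73) = 2.3436
df = 24.72 → 24 (Welch–Satterthwaite, rounded down)
t* = 1.711

CI: -0.40 ± 1.711 · 2.3436 = -0.40 ± 4.01 = (-4.41, 3.61)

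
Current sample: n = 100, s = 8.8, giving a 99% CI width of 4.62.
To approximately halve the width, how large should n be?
n ≈ 400

CI width ∝ 1/√n
To reduce width by factor 2, need √n to grow by 2 → need 2² = 4 times as many samples.

Current: n = 100, width = 4.62
New: n = 400, width ≈ 2.28

Width reduced by factor of 4.62/2.28 = 2.03.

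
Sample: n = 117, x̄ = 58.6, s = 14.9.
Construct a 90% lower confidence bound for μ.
μ ≥ 56.82

Lower bound (one-sided):
t* = 1.289 (one-sided for 90%)
Lower bound = x̄ - t* · s/√n = 58.6 - 1.289 · 14.9/√117 = 56.82

We are 90% confident that μ ≥ 56.82.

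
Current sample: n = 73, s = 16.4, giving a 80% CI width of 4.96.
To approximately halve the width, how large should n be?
n ≈ 292

CI width ∝ 1/√n
To reduce width by factor 2, need √n to grow by 2 → need 2² = 4 times as many samples.

Current: n = 73, width = 4.96
New: n = 292, width ≈ 2.46

Width reduced by factor of 4.96/2.46 = 2.02.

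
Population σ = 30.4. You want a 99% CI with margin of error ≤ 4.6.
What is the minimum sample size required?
n ≥ 290

For margin E ≤ 4.6:
n ≥ (z* · σ / E)²
n ≥ (2.576 · 30.4 / 4.6)²
n ≥ 289.82

Minimum n = 290 (rounding up)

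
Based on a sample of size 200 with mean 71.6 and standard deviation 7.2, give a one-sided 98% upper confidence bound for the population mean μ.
μ ≤ 72.65

Upper bound (one-sided):
t* = 2.067 (one-sided for 98%)
Upper bound = x̄ + t* · s/√n = 71.6 + 2.067 · 7.2/√200 = 72.65

We are 98% confident that μ ≤ 72.65.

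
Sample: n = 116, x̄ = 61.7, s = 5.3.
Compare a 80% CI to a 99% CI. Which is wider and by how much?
99% CI is wider by 1.31

df = 115
80% CI: t* = 1.289, (61.07, 62.33), width = 2 · t* · s/√n = 1.27
99% CI: t* = 2.619, (60.41, 62.99), width = 2 · t* · s/√n = 2.58

The 99% CI is wider by 2.58 - 1.27 = 1.31.
Higher confidence requires a wider interval.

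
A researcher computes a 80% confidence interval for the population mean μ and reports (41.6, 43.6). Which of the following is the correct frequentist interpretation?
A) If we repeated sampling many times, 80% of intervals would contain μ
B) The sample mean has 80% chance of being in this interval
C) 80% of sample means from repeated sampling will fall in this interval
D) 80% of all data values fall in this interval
A

A) Correct — this is the frequentist long-run coverage interpretation.
B) Wrong — x̄ is observed and sits in the interval by construction.
C) Wrong — coverage applies to intervals containing μ, not to future x̄ values.
D) Wrong — a CI is about the parameter μ, not individual data values.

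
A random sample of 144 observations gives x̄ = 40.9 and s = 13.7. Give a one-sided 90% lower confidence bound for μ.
μ ≥ 39.43

Lower bound (one-sided):
t* = 1.287 (one-sided for 90%)
Lower bound = x̄ - t* · s/√n = 40.9 - 1.287 · 13.7/√144 = 39.43

We are 90% confident that μ ≥ 39.43.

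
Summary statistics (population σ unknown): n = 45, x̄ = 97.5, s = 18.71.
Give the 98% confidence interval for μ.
(90.77, 104.23)

t-interval (σ unknown):
df = n - 1 = 44
t* = 2.414 for 98% confidence

Margin of error = t* · s/√n = 2.414 · 18.71/√45 = 6.73

CI: (90.77, 104.23)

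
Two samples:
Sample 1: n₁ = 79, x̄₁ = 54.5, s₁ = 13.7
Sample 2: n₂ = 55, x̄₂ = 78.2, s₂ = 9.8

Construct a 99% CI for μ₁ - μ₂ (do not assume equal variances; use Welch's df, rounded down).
(-29.01, -18.39)

Difference: x̄₁ - x̄₂ = -23.70
SE = √(s₁²/n₁ + s₂²/n₂) = √(13.7²/79 + 9.8²/55) = 2.0303
df = 131.88 → 131 (Welch–Satterthwaite, rounded down)
t* = 2.614

CI: -23.70 ± 2.614 · 2.0303 = -23.70 ± 5.31 = (-29.01, -18.39)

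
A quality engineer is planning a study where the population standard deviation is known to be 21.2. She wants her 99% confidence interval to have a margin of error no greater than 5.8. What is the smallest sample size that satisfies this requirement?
n ≥ 89

For margin E ≤ 5.8:
n ≥ (z* · σ / E)²
n ≥ (2.576 · 21.2 / 5.8)²
n ≥ 88.66

Minimum n = 89 (rounding up)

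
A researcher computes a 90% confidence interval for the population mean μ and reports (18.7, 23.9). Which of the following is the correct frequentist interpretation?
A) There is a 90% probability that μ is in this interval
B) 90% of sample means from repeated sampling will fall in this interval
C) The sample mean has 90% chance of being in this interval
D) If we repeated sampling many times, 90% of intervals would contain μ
D

A) Wrong — μ is fixed; the randomness lives in the interval, not in μ.
B) Wrong — coverage applies to intervals containing μ, not to future x̄ values.
C) Wrong — x̄ is observed and sits in the interval by construction.
D) Correct — this is the frequentist long-run coverage interpretation.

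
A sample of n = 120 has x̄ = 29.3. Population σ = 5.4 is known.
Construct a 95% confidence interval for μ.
(28.33, 30.27)

z-interval (σ known):
z* = 1.960 for 95% confidence

Margin of error = z* · σ/√n = 1.960 · 5.4/√120 = 0.97

CI: (29.3 - 0.97, 29.3 + 0.97) = (28.33, 30.27)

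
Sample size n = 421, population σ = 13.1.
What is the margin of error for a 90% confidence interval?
Margin of error = 1.05

Margin of error = z* · σ/√n
= 1.645 · 13.1/√421
= 1.645 · 13.1/20.5183
= 1.05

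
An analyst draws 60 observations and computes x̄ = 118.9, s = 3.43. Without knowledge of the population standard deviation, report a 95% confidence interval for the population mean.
(118.01, 119.79)

t-interval (σ unknown):
df = n - 1 = 59
t* = 2.001 for 95% confidence

Margin of error = t* · s/√n = 2.001 · 3.43/√60 = 0.89

CI: (118.01, 119.79)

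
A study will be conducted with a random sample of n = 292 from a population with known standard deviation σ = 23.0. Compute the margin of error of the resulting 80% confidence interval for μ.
Margin of error = 1.73

Margin of error = z* · σ/√n
= 1.282 · 23.0/√292
= 1.282 · 23.0/17.0880
= 1.73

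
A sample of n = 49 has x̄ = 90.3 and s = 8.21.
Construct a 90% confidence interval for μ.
(88.33, 92.27)

t-interval (σ unknown):
df = n - 1 = 48
t* = 1.677 for 90% confidence

Margin of error = t* · s/√n = 1.677 · 8.21/√49 = 1.97

CI: (88.33, 92.27)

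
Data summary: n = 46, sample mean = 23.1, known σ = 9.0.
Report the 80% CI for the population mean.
(21.40, 24.80)

z-interval (σ known):
z* = 1.282 for 80% confidence

Margin of error = z* · σ/√n = 1.282 · 9.0/√46 = 1.70

CI: (23.1 - 1.70, 23.1 + 1.70) = (21.40, 24.80)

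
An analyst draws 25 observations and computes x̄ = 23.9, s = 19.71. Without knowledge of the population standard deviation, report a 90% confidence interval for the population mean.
(17.16, 30.64)

t-interval (σ unknown):
df = n - 1 = 24
t* = 1.711 for 90% confidence

Margin of error = t* · s/√n = 1.711 · 19.71/√25 = 6.74

CI: (17.16, 30.64)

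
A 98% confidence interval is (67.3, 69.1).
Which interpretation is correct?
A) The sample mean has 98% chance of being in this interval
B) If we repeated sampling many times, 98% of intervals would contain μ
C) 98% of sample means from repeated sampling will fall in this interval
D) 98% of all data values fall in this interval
B

A) Wrong — x̄ is observed and sits in the interval by construction.
B) Correct — this is the frequentist long-run coverage interpretation.
C) Wrong — coverage applies to intervals containing μ, not to future x̄ values.
D) Wrong — a CI is about the parameter μ, not individual data values.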